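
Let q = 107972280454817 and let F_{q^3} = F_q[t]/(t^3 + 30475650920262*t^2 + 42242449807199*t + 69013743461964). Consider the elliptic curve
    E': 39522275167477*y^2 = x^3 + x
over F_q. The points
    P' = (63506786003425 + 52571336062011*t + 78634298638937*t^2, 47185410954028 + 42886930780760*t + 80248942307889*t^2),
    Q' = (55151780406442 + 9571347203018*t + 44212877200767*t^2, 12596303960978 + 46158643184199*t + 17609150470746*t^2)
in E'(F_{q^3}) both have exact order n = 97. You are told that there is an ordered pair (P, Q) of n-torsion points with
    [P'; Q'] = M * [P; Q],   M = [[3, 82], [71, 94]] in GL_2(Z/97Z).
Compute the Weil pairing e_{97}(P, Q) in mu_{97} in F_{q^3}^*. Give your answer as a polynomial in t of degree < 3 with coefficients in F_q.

The 97-Weil pairing on E[97] over F_{107972280454817} is alternating-bilinear: e_{97}(P',Q') = e_{97}(P,Q)^det(M).
Inverting 86 mod 97: 44. Thus e_{97}(P,Q) = e(P',Q')^{44}.
(x,y)|->(41825333637409x,41825333637409y) sends E' to y^2=x^3+82679377473184*x.
n = 97 = (1100001)_2 (7 bits, wt 3); accumulate f_{97,P'}(Q'+S)/f_{97,P'}(S) along the 6-step ladder.
Miller gives e_{97}(P',Q') = 61826372555403 + 14631749737221*t + 16817902119211*t^2 in F_{107972280454817^3}.
Thus e_{97}(P,Q) = 21554437732855 + 46946629728889*t + 20069546793395*t^2.

21554437732855 + 46946629728889*t + 20069546793395*t^2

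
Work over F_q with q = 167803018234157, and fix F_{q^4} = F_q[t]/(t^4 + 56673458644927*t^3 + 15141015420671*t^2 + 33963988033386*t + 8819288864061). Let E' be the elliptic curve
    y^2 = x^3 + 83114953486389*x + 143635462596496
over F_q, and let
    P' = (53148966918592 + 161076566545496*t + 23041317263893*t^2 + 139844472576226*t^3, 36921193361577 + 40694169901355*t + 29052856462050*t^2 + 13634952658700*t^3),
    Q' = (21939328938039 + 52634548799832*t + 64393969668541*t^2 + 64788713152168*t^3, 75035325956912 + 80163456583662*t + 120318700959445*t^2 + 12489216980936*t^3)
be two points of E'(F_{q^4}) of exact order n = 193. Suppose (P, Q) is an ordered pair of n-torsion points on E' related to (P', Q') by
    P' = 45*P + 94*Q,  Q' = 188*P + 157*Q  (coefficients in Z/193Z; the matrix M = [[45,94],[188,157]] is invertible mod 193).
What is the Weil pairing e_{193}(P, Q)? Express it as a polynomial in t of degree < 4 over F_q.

72477885889774 + 119356719940220*t + 43378838820719*t^2 + 103259885094701*t^3

Since e_{193}(P,P)=e_{193}(Q,Q)=1 and e_{193}(Q,P)=e_{193}(P,Q)^{-1}, expanding e_{193}(45*P + 94*Q,188*P + 157*Q) leaves e(P,Q)^det(M).
Hence e(P,Q) = e(P',Q')^{169} where 169 = 8^{-1} mod 193.
Double-and-add over 11000001: 8-1 doublings, 3-1 additions; each step l_{T,T}/v_{2T} or l_{T,P'}/v at Q'+S for random S.
Miller gives e_{193}(P',Q') = 126093871032145 + 146613110621862*t + 75205918350049*t^2 + 33182644846257*t^3 in F_{167803018234157^4}.
Finally e_{193}(P,Q) = 72477885889774 + 119356719940220*t + 43378838820719*t^2 + 103259885094701*t^3.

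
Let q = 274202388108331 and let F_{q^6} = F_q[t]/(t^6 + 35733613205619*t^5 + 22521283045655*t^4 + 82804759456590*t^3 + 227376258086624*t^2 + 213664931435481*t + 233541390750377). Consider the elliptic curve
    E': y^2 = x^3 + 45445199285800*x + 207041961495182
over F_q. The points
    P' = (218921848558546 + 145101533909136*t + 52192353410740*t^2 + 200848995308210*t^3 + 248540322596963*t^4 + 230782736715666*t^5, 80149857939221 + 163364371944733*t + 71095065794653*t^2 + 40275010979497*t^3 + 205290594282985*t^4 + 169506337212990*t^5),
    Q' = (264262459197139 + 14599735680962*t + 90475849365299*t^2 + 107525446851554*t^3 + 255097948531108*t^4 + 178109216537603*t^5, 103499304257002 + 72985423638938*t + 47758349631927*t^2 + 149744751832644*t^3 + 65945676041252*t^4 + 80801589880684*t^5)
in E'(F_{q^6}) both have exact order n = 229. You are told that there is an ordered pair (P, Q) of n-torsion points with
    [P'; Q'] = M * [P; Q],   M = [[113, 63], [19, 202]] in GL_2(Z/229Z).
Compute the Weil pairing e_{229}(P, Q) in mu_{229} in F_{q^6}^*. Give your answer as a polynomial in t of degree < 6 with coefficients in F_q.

e_{229}(aP+bQ,cP+dQ) = e_{229}(P,Q)^(ad-bc); with (a,b,c,d)=(113,63,19,202) this gives the det-229 law.
det M = 113*202 - 63*19 = 21629 = 103 (mod 229); 103^{-1} = 209 (mod 229).
Run Miller on y^2=x^3+45445199285800*x+207041961495182 over F_{274202388108331}: ladder 11100101 (8 bits); e = f_P(D_Q)/f_Q(D_P).
f_P(D_Q)/f_Q(D_P) = 237744354715075 + 158660527401184*t + 211350961726901*t^2 + 193630377461625*t^3 + 209487516974679*t^4 + 60271561459879*t^5.
Raise to 209: e(P,Q) = 194146751950280 + 218661349596857*t + 261539817772951*t^2 + 93233348022559*t^3 + 244783632024898*t^4 + 49167241603925*t^5 in mu_{229}.

194146751950280 + 218661349596857*t + 261539817772951*t^2 + 93233348022559*t^3 + 244783632024898*t^4 + 49167241603925*t^5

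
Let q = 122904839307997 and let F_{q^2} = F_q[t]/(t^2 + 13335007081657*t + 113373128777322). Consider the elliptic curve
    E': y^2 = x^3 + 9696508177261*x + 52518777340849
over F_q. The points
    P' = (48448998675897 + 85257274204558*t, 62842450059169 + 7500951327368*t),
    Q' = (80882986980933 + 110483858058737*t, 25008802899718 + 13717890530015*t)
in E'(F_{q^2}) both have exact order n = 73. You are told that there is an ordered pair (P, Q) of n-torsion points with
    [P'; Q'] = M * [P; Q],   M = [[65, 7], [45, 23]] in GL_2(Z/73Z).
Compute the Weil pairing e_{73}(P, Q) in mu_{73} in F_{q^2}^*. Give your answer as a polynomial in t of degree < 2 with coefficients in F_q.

Under M = [[65,7],[45,23]] in GL_2(Z/73), e_{73}(P',Q') = e_{73}(P,Q)^(65*23-7*45 mod 73).
det(M) mod 73 = 12; its inverse in (Z/73)^* is 67 (check: 12*67 mod 73 = 1).
Run Miller on y^2=x^3+9696508177261*x+52518777340849 over F_{122904839307997}: ladder 1001001 (7 bits); e = f_P(D_Q)/f_Q(D_P).
f_P(D_Q)/f_Q(D_P) = 3779295410915 + 80502308764251*t.
Hence e(P,Q) = 77422047891090 + 44195212641745*t in F_{122904839307997^2}^*.

77422047891090 + 44195212641745*t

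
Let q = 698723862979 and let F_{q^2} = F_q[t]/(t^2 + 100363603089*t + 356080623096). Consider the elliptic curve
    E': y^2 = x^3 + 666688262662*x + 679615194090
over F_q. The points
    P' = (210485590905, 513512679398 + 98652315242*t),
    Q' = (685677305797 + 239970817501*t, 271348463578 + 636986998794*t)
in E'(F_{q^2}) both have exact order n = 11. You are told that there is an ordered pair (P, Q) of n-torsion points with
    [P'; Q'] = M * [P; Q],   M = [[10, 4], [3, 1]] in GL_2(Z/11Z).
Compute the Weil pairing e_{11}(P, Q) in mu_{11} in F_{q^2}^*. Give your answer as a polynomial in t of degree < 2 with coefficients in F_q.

Since e_{11}(P,P)=e_{11}(Q,Q)=1 and e_{11}(Q,P)=e_{11}(P,Q)^{-1}, expanding e_{11}(10*P + 4*Q,3*P + 1*Q) leaves e(P,Q)^det(M).
Hence e(P,Q) = e(P',Q')^{5} where 5 = 9^{-1} mod 11.
4-bit Miller (1011) on E'/F_{698723862979} with a'=666688262662, b'=679615194090: accumulate tangent/chord ratios at Q'+S and P'+S'.
The quotient is 181344840886 + 534936563983*t.
Raise to 5: e(P,Q) = 382076539644 + 547213043692*t in mu_{11}.

382076539644 + 547213043692*t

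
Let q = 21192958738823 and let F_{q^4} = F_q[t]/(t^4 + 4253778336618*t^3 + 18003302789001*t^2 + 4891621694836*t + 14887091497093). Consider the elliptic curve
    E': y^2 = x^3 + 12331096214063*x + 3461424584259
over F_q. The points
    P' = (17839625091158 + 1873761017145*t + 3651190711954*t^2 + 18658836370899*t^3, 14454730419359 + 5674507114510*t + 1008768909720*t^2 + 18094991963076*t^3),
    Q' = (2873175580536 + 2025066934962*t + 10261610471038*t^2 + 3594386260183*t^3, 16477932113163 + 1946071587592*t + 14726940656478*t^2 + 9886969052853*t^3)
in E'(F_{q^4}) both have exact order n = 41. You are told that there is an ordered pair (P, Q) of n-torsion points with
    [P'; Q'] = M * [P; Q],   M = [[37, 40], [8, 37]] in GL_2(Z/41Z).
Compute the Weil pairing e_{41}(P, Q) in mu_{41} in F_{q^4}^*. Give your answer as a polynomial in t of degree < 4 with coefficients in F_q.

e_{41}(aP+bQ,cP+dQ) = e_{41}(P,Q)^(ad-bc); with (a,b,c,d)=(37,40,8,37) this gives the det-41 law.
37*37 - 40*8 = 1049; reduced mod 41: det = 24, inverse 12.
Build f_{41,P'} and f_{41,Q'} via the 6-bit ladder of 41=101001_2; evaluate at shifted divisors; quotient in F_{21192958738823^4}.
Miller gives e_{41}(P',Q') = 465610709121 + 9544046739953*t + 14851344511651*t^2 + 8031388318774*t^3 in F_{21192958738823^4}.
Finally e_{41}(P,Q) = 6947291593716 + 458479840974*t + 1082642213113*t^2 + 15227527432267*t^3.

6947291593716 + 458479840974*t + 1082642213113*t^2 + 15227527432267*t^3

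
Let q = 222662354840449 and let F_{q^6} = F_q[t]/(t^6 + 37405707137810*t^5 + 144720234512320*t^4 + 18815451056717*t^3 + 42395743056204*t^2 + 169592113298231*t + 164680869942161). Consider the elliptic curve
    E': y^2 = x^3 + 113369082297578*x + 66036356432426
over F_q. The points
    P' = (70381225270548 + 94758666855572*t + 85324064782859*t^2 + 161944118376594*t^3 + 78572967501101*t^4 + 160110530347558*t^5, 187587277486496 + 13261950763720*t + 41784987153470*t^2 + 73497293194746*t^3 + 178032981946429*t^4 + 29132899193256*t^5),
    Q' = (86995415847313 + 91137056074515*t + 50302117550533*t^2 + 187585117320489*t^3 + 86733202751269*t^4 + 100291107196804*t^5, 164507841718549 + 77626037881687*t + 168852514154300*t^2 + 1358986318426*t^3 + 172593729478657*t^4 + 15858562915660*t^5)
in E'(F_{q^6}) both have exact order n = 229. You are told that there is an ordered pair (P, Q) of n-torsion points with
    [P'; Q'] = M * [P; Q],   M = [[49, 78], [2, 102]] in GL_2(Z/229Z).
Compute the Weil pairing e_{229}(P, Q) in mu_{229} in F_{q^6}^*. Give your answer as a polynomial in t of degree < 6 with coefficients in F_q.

The 229-Weil pairing on E[229] over F_{222662354840449} is alternating-bilinear: e_{229}(P',Q') = e_{229}(P,Q)^det(M).
Inverting 33 mod 229: 118. Thus e_{229}(P,Q) = e(P',Q')^{118}.
Miller loop for e_{229} over F_{222662354840449^6}: bits of 229 = 11100101; 7 double steps + 4 add steps, l/v at each.
Miller gives e_{229}(P',Q') = 139549804443211 + 80052089798841*t + 32390886989028*t^2 + 48647246495730*t^3 + 43936792507512*t^4 + 125069461553640*t^5 in F_{222662354840449^6}.
e_{229}(P,Q) = (139549804443211 + 80052089798841*t + 32390886989028*t^2 + 48647246495730*t^3 + 43936792507512*t^4 + 125069461553640*t^5)^{118} = 107124295750196 + 219991677470667*t + 22982041815058*t^2 + 74791800783021*t^3 + 140892935764150*t^4 + 113933638110049*t^5.

107124295750196 + 219991677470667*t + 22982041815058*t^2 + 74791800783021*t^3 + 140892935764150*t^4 + 113933638110049*t^5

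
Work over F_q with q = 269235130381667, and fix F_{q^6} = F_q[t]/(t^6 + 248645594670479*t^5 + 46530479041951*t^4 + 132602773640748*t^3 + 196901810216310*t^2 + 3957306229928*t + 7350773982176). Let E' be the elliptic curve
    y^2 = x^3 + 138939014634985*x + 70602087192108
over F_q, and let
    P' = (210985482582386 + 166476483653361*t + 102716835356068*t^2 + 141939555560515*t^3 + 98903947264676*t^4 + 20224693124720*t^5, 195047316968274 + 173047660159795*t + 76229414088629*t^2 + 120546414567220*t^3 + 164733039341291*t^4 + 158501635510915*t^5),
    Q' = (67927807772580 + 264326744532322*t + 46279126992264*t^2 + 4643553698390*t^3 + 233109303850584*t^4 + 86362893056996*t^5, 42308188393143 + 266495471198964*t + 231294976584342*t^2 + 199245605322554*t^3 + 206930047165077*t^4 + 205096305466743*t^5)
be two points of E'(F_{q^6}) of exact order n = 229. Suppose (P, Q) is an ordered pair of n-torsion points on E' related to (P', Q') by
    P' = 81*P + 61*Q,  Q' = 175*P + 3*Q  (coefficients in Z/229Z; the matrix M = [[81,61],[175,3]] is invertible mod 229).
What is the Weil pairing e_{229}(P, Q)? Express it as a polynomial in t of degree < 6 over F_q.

The 229-Weil pairing on E[229] over F_{269235130381667} is alternating-bilinear: e_{229}(P',Q') = e_{229}(P,Q)^det(M).
det(M) mod 229 = 102; its inverse in (Z/229)^* is 119 (check: 102*119 mod 229 = 1).
8-bit Miller (11100101) on E'/F_{269235130381667} with a'=138939014634985, b'=70602087192108: accumulate tangent/chord ratios at Q'+S and P'+S'.
Result: e(P',Q') = 264614446787121 + 24834352987980*t + 74525369318536*t^2 + 16648546721717*t^3 + 171107454639931*t^4 + 57120865278886*t^5.
Raise to 119: e(P,Q) = 66647607163934 + 229122936665004*t + 47895792457965*t^2 + 30683845073971*t^3 + 167218244367362*t^4 + 202123967764676*t^5 in mu_{229}.

66647607163934 + 229122936665004*t + 47895792457965*t^2 + 30683845073971*t^3 + 167218244367362*t^4 + 202123967764676*t^5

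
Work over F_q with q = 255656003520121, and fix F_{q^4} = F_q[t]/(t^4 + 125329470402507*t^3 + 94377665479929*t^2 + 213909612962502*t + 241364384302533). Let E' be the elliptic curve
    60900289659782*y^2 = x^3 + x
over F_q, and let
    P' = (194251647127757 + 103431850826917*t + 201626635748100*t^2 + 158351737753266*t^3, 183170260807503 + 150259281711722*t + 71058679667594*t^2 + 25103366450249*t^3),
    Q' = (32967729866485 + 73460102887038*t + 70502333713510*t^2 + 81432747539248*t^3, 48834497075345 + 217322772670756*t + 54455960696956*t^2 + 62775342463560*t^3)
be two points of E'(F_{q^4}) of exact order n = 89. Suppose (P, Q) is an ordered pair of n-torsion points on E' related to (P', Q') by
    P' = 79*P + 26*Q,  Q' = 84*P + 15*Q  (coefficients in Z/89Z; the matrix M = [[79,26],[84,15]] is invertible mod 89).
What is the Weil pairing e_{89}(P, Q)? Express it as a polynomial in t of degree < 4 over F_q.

200358910432222 + 10854779624014*t + 13226470841653*t^2 + 14785884072229*t^3

e_{89}(aP+bQ,cP+dQ) = e_{89}(P,Q)^(ad-bc); with (a,b,c,d)=(79,26,84,15) this gives the det-89 law.
Hence e(P,Q) = e(P',Q')^{40} where 40 = 69^{-1} mod 89.
Set x_W=122057767286368*u, y_W=122057767286368*v; then E': y_W^2=x_W^3+191851253990308*x_W.
Miller loop for e_{89} over F_{255656003520121^4}: bits of 89 = 1011001; 6 double steps + 3 add steps, l/v at each.
Result: e(P',Q') = 17264764127325 + 199150225944890*t + 160546686910444*t^2 + 30882952767946*t^3.
Thus e_{89}(P,Q) = 200358910432222 + 10854779624014*t + 13226470841653*t^2 + 14785884072229*t^3.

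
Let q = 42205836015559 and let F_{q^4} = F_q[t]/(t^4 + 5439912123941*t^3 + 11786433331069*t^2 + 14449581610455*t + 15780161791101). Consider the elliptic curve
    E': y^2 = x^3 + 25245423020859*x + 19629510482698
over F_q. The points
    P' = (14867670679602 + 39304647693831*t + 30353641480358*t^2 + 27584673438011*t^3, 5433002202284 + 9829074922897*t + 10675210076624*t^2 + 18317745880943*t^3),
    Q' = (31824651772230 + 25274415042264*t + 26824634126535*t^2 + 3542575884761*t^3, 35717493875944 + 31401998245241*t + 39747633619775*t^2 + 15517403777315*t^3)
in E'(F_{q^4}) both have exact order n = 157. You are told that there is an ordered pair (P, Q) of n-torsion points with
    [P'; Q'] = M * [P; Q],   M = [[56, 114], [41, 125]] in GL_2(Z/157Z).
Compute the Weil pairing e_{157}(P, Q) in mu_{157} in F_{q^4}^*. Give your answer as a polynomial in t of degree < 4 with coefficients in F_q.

40607285714595 + 17479428566489*t + 8297691590217*t^2 + 16512956637621*t^3

The 157-Weil pairing on E[157] over F_{42205836015559} is alternating-bilinear: e_{157}(P',Q') = e_{157}(P,Q)^det(M).
det M = 56*125 - 114*41 = 2326 = 128 (mod 157); 128^{-1} = 92 (mod 157).
Miller loop for e_{157} over F_{42205836015559^4}: bits of 157 = 10011101; 7 double steps + 4 add steps, l/v at each.
Miller gives e_{157}(P',Q') = 37627724853727 + 35456451079189*t + 36562876150279*t^2 + 16215840803369*t^3 in F_{42205836015559^4}.
Thus e_{157}(P,Q) = 40607285714595 + 17479428566489*t + 8297691590217*t^2 + 16512956637621*t^3.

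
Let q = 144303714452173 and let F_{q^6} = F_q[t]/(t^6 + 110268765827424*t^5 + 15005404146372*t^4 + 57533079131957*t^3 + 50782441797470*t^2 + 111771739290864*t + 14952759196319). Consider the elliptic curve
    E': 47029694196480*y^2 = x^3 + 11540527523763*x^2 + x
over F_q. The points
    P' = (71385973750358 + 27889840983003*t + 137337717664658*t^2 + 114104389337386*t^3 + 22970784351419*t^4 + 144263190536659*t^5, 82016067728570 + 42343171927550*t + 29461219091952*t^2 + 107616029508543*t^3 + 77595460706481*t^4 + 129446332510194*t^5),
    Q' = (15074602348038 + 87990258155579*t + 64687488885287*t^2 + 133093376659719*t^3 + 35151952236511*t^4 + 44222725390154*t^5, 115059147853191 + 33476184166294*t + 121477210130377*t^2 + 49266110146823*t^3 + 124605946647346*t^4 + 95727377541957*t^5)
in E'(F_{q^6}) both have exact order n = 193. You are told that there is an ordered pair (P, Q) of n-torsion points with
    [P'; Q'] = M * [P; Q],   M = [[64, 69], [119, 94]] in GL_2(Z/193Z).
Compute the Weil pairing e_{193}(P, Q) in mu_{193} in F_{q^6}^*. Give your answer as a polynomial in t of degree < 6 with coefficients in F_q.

e_{193} is bilinear + alternating on E[193], so e_{193}(64*P + 69*Q, 119*P + 94*Q) = e_{193}(P,Q)^(64*94-69*119).
Hence e(P,Q) = e(P',Q')^{67} where 67 = 121^{-1} mod 193.
Set x_W=23300990562268*u+17857542572120, y_W=23300990562268*v; then E': y_W^2=x_W^3+143497271723932*x_W+310598863108.
n = 193 = (11000001)_2 (8 bits, wt 3); accumulate f_{193,P'}(Q'+S)/f_{193,P'}(S) along the 7-step ladder.
So e_{193}(P',Q') = 33917154718915 + 24571810629332*t + 48849640765361*t^2 + 97005364075302*t^3 + 118533616573992*t^4 + 10127187840783*t^5.
Raise to 67: e(P,Q) = 104034496119163 + 64870365724877*t + 4420376388640*t^2 + 137225902053532*t^3 + 132174071949963*t^4 + 53992020250091*t^5 in mu_{193}.

104034496119163 + 64870365724877*t + 4420376388640*t^2 + 137225902053532*t^3 + 132174071949963*t^4 + 53992020250091*t^5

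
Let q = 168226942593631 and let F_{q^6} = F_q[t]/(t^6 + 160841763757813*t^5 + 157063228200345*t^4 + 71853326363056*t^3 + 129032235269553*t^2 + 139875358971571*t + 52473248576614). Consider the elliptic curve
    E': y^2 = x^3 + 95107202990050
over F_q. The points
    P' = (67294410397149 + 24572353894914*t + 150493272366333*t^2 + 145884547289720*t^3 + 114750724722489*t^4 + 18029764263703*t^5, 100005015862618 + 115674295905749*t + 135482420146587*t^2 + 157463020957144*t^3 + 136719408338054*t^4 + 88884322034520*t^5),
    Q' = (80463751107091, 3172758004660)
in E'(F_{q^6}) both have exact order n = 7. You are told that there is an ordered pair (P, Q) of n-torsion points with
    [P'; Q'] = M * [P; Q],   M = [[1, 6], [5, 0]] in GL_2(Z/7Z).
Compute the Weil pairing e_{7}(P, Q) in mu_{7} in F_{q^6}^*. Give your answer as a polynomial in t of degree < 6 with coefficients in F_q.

94464823625200 + 9646967798488*t + 164189073238763*t^2 + 5545768016635*t^3 + 59609008317238*t^4 + 42348307087747*t^5

e_{7}(aP+bQ,cP+dQ) = e_{7}(P,Q)^(ad-bc); with (a,b,c,d)=(1,6,5,0) this gives the det-7 law.
det M = 1*0 - 6*5 = -30 = 5 (mod 7); 5^{-1} = 3 (mod 7).
Double-and-add over 111: 3-1 doublings, 3-1 additions; each step l_{T,T}/v_{2T} or l_{T,P'}/v at Q'+S for random S.
f_P(D_Q)/f_Q(D_P) = 37242368536602 + 43835301065343*t + 6017752885841*t^2 + 7248853041121*t^3 + 145251537181447*t^4 + 112731301536254*t^5.
(37242368536602 + 43835301065343*t + 6017752885841*t^2 + 7248853041121*t^3 + 145251537181447*t^4 + 112731301536254*t^5)^{3} mod (168226942593631,f) = 94464823625200 + 9646967798488*t + 164189073238763*t^2 + 5545768016635*t^3 + 59609008317238*t^4 + 42348307087747*t^5.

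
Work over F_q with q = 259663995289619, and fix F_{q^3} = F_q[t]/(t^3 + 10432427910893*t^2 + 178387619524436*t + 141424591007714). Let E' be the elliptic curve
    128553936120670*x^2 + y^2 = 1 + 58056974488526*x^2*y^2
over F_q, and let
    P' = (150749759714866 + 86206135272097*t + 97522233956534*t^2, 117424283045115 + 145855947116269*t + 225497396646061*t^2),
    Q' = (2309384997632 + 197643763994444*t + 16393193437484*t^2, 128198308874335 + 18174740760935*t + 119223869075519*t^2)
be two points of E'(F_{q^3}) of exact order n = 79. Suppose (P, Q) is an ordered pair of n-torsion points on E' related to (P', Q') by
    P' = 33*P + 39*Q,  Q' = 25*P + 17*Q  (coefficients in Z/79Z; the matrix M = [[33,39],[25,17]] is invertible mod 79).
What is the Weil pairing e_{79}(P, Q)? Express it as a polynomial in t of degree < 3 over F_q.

The 79-Weil pairing on E[79] over F_{259663995289619} is alternating-bilinear: e_{79}(P',Q') = e_{79}(P,Q)^det(M).
33*17 - 39*25 = -414; reduced mod 79: det = 60, inverse 54.
Edwards->Montgomery: u=(1+y)/(1-y), v=u/x -> 117962002875678v^2=u^3+231047473879447u^2+u; then x_W=17624240408036u+31101818434866: y^2=x^3+30803407957261*x+47154804328454.
Double-and-add over 1001111: 7-1 doublings, 5-1 additions; each step l_{T,T}/v_{2T} or l_{T,P'}/v at Q'+S for random S.
Result: e(P',Q') = 58584644579304 + 256009970690011*t + 50290614214455*t^2.
Thus e_{79}(P,Q) = 69140775497834 + 76422897366345*t + 177897000913657*t^2.

69140775497834 + 76422897366345*t + 177897000913657*t^2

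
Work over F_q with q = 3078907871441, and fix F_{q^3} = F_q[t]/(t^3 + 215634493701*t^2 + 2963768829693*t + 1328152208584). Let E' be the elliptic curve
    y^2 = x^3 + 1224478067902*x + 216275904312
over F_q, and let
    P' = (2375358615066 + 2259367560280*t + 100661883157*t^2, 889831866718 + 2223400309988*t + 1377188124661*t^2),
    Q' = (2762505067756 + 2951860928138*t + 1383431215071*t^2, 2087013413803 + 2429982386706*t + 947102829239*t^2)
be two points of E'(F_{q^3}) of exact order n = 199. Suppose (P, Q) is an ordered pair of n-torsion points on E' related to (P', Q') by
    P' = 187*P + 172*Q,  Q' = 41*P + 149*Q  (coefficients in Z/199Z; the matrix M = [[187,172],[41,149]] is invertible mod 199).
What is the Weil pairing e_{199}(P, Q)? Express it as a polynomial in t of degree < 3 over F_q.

Alternating bilinearity on E[199] (values in mu_{199} in F_{3078907871441^3}) gives e(P',Q') = e(P,Q)^det(M).
det M = 187*149 - 172*41 = 20811 = 115 (mod 199); 115^{-1} = 45 (mod 199).
Double-and-add over 11000111: 8-1 doublings, 5-1 additions; each step l_{T,T}/v_{2T} or l_{T,P'}/v at Q'+S for random S.
f_P(D_Q)/f_Q(D_P) = 2549333686672 + 2546174876141*t + 345033391414*t^2.
e_{199}(P,Q) = (2549333686672 + 2546174876141*t + 345033391414*t^2)^{45} = 2489103238804 + 848990472832*t + 848966766364*t^2.

2489103238804 + 848990472832*t + 848966766364*t^2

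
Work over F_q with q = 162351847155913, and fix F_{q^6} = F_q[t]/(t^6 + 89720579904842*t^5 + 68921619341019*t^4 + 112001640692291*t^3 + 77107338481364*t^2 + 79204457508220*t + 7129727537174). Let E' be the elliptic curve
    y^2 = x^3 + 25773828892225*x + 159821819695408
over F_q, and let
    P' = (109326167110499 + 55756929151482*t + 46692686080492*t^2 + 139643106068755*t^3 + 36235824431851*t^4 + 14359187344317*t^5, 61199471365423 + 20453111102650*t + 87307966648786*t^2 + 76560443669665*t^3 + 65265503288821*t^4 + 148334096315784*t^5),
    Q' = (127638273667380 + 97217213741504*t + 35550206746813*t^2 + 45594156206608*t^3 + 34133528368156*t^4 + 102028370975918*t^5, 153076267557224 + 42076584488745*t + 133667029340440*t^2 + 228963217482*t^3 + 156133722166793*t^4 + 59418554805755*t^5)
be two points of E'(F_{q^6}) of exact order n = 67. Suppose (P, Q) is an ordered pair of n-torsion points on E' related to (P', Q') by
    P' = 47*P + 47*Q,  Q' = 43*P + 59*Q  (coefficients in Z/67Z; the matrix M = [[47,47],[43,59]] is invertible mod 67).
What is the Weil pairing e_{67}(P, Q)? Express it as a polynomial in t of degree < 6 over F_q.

The 67-Weil pairing on E[67] over F_{162351847155913} is alternating-bilinear: e_{67}(P',Q') = e_{67}(P,Q)^det(M).
det M = 47*59 - 47*43 = 752 = 15 (mod 67); 15^{-1} = 9 (mod 67).
7-bit Miller (1000011) on E'/F_{162351847155913} with a'=25773828892225, b'=159821819695408: accumulate tangent/chord ratios at Q'+S and P'+S'.
So e_{67}(P',Q') = 140743158993391 + 82593230321085*t + 59320358267284*t^2 + 29484878386656*t^3 + 52115184540582*t^4 + 47727090309396*t^5.
Raise to 9: e(P,Q) = 153995341818256 + 77276772252108*t + 15549860406336*t^2 + 31074700530886*t^3 + 22608043418506*t^4 + 83299600832130*t^5 in mu_{67}.

153995341818256 + 77276772252108*t + 15549860406336*t^2 + 31074700530886*t^3 + 22608043418506*t^4 + 83299600832130*t^5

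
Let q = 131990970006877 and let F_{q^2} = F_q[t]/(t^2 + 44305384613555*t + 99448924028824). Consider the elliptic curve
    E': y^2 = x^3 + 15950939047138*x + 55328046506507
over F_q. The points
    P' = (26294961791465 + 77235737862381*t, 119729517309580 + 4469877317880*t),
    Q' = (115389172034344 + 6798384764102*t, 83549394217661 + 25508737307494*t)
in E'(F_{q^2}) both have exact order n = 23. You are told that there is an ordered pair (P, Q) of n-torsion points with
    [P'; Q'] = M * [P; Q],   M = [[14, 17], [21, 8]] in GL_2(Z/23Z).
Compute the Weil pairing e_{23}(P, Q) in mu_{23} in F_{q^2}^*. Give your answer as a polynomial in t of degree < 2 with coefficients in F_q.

Under M = [[14,17],[21,8]] in GL_2(Z/23), e_{23}(P',Q') = e_{23}(P,Q)^(14*8-17*21 mod 23).
det(M) mod 23 = 8; its inverse in (Z/23)^* is 3 (check: 8*3 mod 23 = 1).
Miller loop for e_{23} over F_{131990970006877^2}: bits of 23 = 10111; 4 double steps + 3 add steps, l/v at each.
Result: e(P',Q') = 97046204555947 + 14330008068997*t.
Finally e_{23}(P,Q) = 128168980869107 + 53419251608672*t.

128168980869107 + 53419251608672*t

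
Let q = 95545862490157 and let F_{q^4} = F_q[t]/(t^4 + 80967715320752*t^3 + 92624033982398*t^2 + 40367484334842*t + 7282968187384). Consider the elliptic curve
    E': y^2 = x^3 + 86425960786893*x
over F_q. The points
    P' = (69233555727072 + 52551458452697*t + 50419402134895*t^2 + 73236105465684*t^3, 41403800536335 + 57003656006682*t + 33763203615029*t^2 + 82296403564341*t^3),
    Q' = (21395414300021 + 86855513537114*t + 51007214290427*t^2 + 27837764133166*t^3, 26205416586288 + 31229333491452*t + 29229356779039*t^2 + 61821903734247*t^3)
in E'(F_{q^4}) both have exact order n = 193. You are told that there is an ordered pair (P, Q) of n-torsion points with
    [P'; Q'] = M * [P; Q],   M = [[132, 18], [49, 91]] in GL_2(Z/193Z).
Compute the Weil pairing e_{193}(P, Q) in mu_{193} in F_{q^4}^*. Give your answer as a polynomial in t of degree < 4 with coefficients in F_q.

e_{193} is bilinear + alternating on E[193], so e_{193}(132*P + 18*Q, 49*P + 91*Q) = e_{193}(P,Q)^(132*91-18*49).
det M = 132*91 - 18*49 = 11130 = 129 (mod 193); 129^{-1} = 3 (mod 193).
Double-and-add over 11000001: 8-1 doublings, 3-1 additions; each step l_{T,T}/v_{2T} or l_{T,P'}/v at Q'+S for random S.
So e_{193}(P',Q') = 9063501959397 + 52538933469350*t + 23637242238812*t^2 + 46659237971162*t^3.
Hence e(P,Q) = 60280066394540 + 57225738819037*t + 88587124355540*t^2 + 15463060437119*t^3 in F_{95545862490157^4}^*.

60280066394540 + 57225738819037*t + 88587124355540*t^2 + 15463060437119*t^3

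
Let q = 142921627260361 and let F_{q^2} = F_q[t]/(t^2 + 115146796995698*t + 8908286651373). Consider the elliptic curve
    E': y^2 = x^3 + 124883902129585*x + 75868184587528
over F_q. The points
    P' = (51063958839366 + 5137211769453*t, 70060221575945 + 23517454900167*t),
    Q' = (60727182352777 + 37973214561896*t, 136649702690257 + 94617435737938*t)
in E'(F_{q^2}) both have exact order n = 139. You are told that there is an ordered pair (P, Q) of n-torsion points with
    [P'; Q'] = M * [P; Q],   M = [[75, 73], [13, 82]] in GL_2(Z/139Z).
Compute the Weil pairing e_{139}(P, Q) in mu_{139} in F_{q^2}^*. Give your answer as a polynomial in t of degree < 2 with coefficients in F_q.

Under M = [[75,73],[13,82]] in GL_2(Z/139), e_{139}(P',Q') = e_{139}(P,Q)^(75*82-73*13 mod 139).
det M = 75*82 - 73*13 = 5201 = 58 (mod 139); 58^{-1} = 12 (mod 139).
Run Miller on y^2=x^3+124883902129585*x+75868184587528 over F_{142921627260361}: ladder 10001011 (8 bits); e = f_P(D_Q)/f_Q(D_P).
Result: e(P',Q') = 135225784359521 + 127391042519244*t.
Thus e_{139}(P,Q) = 32670428775232 + 51937355555180*t.

32670428775232 + 51937355555180*t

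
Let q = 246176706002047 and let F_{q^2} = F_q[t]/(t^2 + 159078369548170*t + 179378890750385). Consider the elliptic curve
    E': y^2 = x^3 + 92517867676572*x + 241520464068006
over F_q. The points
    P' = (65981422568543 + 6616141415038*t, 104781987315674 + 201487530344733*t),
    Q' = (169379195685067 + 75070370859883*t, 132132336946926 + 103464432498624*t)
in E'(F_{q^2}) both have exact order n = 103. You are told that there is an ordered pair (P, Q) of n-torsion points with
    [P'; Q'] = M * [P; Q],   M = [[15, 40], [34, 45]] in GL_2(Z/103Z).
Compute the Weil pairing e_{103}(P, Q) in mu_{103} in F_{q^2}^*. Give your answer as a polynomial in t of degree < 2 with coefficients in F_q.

Under M = [[15,40],[34,45]] in GL_2(Z/103), e_{103}(P',Q') = e_{103}(P,Q)^(15*45-40*34 mod 103).
det(M) mod 103 = 36; its inverse in (Z/103)^* is 83 (check: 36*83 mod 103 = 1).
Miller loop for e_{103} over F_{246176706002047^2}: bits of 103 = 1100111; 6 double steps + 4 add steps, l/v at each.
f_P(D_Q)/f_Q(D_P) = 172152566361058 + 92614432027616*t.
e_{103}(P,Q) = (172152566361058 + 92614432027616*t)^{83} = 233926759609813 + 103171118114152*t.

233926759609813 + 103171118114152*t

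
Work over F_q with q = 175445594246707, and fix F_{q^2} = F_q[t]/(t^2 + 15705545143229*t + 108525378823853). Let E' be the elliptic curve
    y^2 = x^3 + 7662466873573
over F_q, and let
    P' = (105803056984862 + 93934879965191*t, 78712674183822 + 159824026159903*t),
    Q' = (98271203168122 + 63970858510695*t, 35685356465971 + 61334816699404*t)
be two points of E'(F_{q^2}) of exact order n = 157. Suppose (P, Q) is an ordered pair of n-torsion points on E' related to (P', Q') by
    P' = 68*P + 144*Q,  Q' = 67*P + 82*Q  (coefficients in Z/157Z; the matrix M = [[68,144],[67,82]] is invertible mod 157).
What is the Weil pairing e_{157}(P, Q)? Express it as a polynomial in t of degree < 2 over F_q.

14090225930102 + 98980549197285*t

Alternating bilinearity on E[157] (values in mu_{157} in F_{175445594246707^2}) gives e(P',Q') = e(P,Q)^det(M).
68*82 - 144*67 = -4072; reduced mod 157: det = 10, inverse 110.
Run Miller on y^2=x^3+7662466873573 over F_{175445594246707}: ladder 10011101 (8 bits); e = f_P(D_Q)/f_Q(D_P).
Result: e(P',Q') = 43836189752024 + 116379167698611*t.
Raise to 110: e(P,Q) = 14090225930102 + 98980549197285*t in mu_{157}.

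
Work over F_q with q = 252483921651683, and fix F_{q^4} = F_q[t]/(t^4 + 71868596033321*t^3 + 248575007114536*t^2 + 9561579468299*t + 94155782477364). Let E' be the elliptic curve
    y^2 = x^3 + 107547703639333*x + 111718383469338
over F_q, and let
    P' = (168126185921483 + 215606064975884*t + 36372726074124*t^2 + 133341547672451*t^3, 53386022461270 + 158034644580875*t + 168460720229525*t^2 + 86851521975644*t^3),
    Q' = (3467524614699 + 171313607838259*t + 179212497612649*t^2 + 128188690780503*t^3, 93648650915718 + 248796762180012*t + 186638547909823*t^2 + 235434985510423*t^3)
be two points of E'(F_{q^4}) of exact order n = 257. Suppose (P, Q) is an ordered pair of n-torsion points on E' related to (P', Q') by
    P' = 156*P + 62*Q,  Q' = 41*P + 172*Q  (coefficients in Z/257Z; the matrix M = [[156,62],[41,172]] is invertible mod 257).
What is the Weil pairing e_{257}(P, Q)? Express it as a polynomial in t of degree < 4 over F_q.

Since e_{257}(P,P)=e_{257}(Q,Q)=1 and e_{257}(Q,P)=e_{257}(P,Q)^{-1}, expanding e_{257}(156*P + 62*Q,41*P + 172*Q) leaves e(P,Q)^det(M).
So e_{257}(P,Q) = e_{257}(P',Q')^{37}, since 132*37 = 1 mod 257.
Run Miller on y^2=x^3+107547703639333*x+111718383469338 over F_{252483921651683}: ladder 100000001 (9 bits); e = f_P(D_Q)/f_Q(D_P).
Miller gives e_{257}(P',Q') = 115729769436156 + 92603259059589*t + 174232410878923*t^2 + 244994380822057*t^3 in F_{252483921651683^4}.
Thus e_{257}(P,Q) = 124282562332457 + 95933145766992*t + 159068207658711*t^2 + 180932632669689*t^3.

124282562332457 + 95933145766992*t + 159068207658711*t^2 + 180932632669689*t^3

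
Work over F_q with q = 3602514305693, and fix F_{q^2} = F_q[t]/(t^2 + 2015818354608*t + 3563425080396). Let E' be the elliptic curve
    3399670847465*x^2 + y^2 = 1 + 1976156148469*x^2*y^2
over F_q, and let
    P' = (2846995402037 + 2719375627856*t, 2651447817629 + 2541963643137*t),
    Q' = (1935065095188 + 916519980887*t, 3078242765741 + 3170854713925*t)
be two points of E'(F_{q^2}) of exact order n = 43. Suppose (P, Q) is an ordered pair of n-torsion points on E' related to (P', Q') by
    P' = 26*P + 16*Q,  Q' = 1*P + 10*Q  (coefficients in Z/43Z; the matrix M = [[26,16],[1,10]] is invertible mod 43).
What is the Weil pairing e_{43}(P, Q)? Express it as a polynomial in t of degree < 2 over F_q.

The 43-Weil pairing on E[43] over F_{3602514305693} is alternating-bilinear: e_{43}(P',Q') = e_{43}(P,Q)^det(M).
So e_{43}(P,Q) = e_{43}(P',Q')^{3}, since 29*3 = 1 mod 43.
Edwards a_E,d_E -> Montgomery A=2284286094230,B=1701170085381 -> Weierstrass 821234016510,3497378936706 via alpha=895971165989,beta=355878674749.
n = 43 = (101011)_2 (6 bits, wt 4); accumulate f_{43,P'}(Q'+S)/f_{43,P'}(S) along the 5-step ladder.
So e_{43}(P',Q') = 655191620308 + 878336643771*t.
(655191620308 + 878336643771*t)^{3} mod (3602514305693,f) = 2341701608944 + 1415125727613*t.

2341701608944 + 1415125727613*t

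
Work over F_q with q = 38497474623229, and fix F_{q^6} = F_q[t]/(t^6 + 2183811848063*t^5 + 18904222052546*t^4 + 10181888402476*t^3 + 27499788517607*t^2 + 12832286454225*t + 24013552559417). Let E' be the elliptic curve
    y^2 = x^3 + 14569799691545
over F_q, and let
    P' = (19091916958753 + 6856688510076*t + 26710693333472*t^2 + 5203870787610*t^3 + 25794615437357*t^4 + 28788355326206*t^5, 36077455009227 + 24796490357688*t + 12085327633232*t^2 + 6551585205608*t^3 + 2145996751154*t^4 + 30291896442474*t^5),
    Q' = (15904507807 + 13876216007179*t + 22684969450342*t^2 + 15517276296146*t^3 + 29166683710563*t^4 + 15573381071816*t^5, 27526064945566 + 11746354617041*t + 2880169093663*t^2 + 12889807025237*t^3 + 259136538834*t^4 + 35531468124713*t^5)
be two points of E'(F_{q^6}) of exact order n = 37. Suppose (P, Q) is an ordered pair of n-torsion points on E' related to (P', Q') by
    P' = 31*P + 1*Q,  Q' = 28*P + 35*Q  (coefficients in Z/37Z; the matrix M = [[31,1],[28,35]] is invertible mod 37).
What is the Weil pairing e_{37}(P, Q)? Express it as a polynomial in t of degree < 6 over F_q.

8076251155525 + 32945624731578*t + 15561635607284*t^2 + 13704931172189*t^3 + 3736842607094*t^4 + 18517201198180*t^5

Under M = [[31,1],[28,35]] in GL_2(Z/37), e_{37}(P',Q') = e_{37}(P,Q)^(31*35-1*28 mod 37).
31*35 - 1*28 = 1057; reduced mod 37: det = 21, inverse 30.
Double-and-add over 100101: 6-1 doublings, 3-1 additions; each step l_{T,T}/v_{2T} or l_{T,P'}/v at Q'+S for random S.
The quotient is 21943357568891 + 32675572286644*t + 17392200111082*t^2 + 21335872290456*t^3 + 32867481543749*t^4 + 29417162428791*t^5.
Hence e(P,Q) = 8076251155525 + 32945624731578*t + 15561635607284*t^2 + 13704931172189*t^3 + 3736842607094*t^4 + 18517201198180*t^5 in F_{38497474623229^6}^*.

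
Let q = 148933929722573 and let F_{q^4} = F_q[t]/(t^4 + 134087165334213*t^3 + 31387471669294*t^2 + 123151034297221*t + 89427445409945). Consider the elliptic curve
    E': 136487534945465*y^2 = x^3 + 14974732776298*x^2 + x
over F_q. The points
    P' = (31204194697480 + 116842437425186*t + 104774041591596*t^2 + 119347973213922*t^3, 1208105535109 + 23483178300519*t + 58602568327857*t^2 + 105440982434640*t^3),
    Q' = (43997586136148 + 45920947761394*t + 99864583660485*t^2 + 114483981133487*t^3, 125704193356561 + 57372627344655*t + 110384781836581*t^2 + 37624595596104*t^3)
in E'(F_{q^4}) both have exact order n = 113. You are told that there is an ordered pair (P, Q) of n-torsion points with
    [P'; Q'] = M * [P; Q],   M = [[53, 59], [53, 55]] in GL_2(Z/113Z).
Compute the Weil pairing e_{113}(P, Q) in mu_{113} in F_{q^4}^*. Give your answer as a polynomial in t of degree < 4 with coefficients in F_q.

e_{113}(aP+bQ,cP+dQ) = e_{113}(P,Q)^(ad-bc); with (a,b,c,d)=(53,59,53,55) this gives the det-113 law.
Inverting 14 mod 113: 105. Thus e_{113}(P,Q) = e(P',Q')^{105}.
Montgomery->Weierstrass: x_W = 3286652634539*x+100545199326274, y_W=3286652634539*y on F_{148933929722573}; lands on y^2=x^3+11601156830190*x+106251778418800.
n = 113 = (1110001)_2 (7 bits, wt 4); accumulate f_{113,P'}(Q'+S)/f_{113,P'}(S) along the 6-step ladder.
Miller gives e_{113}(P',Q') = 70931218409923 + 74956475836978*t + 95738613107189*t^2 + 42554196152610*t^3 in F_{148933929722573^4}.
Raise to 105: e(P,Q) = 113669620143699 + 100110025479259*t + 42630078661905*t^2 + 2219946075090*t^3 in mu_{113}.

113669620143699 + 100110025479259*t + 42630078661905*t^2 + 2219946075090*t^3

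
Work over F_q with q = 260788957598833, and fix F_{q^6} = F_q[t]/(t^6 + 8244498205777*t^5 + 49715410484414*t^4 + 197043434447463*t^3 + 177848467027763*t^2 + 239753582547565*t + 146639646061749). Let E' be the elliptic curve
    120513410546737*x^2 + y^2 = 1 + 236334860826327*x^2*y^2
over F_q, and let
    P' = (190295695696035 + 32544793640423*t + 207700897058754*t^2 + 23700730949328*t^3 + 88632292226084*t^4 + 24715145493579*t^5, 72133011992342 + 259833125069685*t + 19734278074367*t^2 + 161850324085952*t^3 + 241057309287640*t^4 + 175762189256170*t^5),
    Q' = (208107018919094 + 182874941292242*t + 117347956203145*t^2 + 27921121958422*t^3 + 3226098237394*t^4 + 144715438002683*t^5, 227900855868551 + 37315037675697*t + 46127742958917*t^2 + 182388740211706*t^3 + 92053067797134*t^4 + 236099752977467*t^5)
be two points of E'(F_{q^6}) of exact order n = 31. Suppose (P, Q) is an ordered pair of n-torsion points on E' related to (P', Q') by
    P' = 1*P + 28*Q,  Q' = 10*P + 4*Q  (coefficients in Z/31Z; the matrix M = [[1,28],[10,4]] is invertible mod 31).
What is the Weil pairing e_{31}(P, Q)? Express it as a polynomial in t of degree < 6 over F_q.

212912312619098 + 138866718258926*t + 109539590708355*t^2 + 50307142357598*t^3 + 180510174079140*t^4 + 95818610101270*t^5

Under M = [[1,28],[10,4]] in GL_2(Z/31), e_{31}(P',Q') = e_{31}(P,Q)^(1*4-28*10 mod 31).
Hence e(P,Q) = e(P',Q')^{21} where 21 = 3^{-1} mod 31.
Edwards->Montgomery: u=(1+y)/(1-y), v=u/x -> 55257419129606v^2=u^3+47869083876138u^2+u; then x_W=101439116229519u+146404364428455: y^2=x^3+14498346426272*x+252773939103472.
Miller loop for e_{31} over F_{260788957598833^6}: bits of 31 = 11111; 4 double steps + 4 add steps, l/v at each.
The quotient is 81900730799965 + 55279071126335*t + 56615430309434*t^2 + 98850286467485*t^3 + 92178162843955*t^4 + 231195106527437*t^5.
e_{31}(P,Q) = (81900730799965 + 55279071126335*t + 56615430309434*t^2 + 98850286467485*t^3 + 92178162843955*t^4 + 231195106527437*t^5)^{21} = 212912312619098 + 138866718258926*t + 109539590708355*t^2 + 50307142357598*t^3 + 180510174079140*t^4 + 95818610101270*t^5.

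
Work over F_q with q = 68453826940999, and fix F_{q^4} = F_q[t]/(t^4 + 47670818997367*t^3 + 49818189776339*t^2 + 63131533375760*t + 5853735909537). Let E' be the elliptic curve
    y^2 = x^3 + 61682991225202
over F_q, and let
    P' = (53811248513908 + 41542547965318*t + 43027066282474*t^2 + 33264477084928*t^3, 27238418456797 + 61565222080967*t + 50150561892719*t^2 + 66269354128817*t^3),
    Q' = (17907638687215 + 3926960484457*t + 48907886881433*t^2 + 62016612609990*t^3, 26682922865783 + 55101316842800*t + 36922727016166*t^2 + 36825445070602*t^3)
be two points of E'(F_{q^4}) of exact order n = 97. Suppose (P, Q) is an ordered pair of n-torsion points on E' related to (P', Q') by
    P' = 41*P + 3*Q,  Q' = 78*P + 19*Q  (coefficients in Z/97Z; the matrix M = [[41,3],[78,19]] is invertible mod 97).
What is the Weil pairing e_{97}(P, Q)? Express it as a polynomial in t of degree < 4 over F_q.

47542076482625 + 35019994202576*t + 15575748512102*t^2 + 56833051040897*t^3

Under M = [[41,3],[78,19]] in GL_2(Z/97), e_{97}(P',Q') = e_{97}(P,Q)^(41*19-3*78 mod 97).
Inverting 60 mod 97: 76. Thus e_{97}(P,Q) = e(P',Q')^{76}.
Run Miller on y^2=x^3+61682991225202 over F_{68453826940999}: ladder 1100001 (7 bits); e = f_P(D_Q)/f_Q(D_P).
The quotient is 19529785095954 + 7183894186461*t + 59279317799597*t^2 + 32739096251534*t^3.
Thus e_{97}(P,Q) = 47542076482625 + 35019994202576*t + 15575748512102*t^2 + 56833051040897*t^3.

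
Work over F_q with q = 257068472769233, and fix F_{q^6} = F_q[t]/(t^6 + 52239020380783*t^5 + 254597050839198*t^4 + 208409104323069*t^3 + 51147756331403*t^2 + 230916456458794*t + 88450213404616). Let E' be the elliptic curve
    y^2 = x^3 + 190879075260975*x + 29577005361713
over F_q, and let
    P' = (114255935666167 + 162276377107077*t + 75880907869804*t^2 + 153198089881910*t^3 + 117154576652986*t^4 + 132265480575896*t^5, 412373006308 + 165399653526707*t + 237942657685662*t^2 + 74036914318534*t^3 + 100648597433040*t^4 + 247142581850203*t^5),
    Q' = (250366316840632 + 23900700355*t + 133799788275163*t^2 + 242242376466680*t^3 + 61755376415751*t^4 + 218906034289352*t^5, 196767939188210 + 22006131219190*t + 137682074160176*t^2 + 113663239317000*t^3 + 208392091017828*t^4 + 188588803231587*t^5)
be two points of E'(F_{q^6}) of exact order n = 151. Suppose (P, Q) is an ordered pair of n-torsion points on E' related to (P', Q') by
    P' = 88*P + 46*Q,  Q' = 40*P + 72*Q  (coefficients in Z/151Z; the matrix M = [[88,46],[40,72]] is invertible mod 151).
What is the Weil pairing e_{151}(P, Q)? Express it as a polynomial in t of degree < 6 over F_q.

Under M = [[88,46],[40,72]] in GL_2(Z/151), e_{151}(P',Q') = e_{151}(P,Q)^(88*72-46*40 mod 151).
So e_{151}(P,Q) = e_{151}(P',Q')^{111}, since 117*111 = 1 mod 151.
Double-and-add over 10010111: 8-1 doublings, 5-1 additions; each step l_{T,T}/v_{2T} or l_{T,P'}/v at Q'+S for random S.
Result: e(P',Q') = 15075795238994 + 202217842714062*t + 108625502415994*t^2 + 216849947554741*t^3 + 107389502725692*t^4 + 170035095214024*t^5.
Hence e(P,Q) = 58967537162564 + 3923790531440*t + 189457457714958*t^2 + 83788755545004*t^3 + 189875269776354*t^4 + 152345609686273*t^5 in F_{257068472769233^6}^*.

58967537162564 + 3923790531440*t + 189457457714958*t^2 + 83788755545004*t^3 + 189875269776354*t^4 + 152345609686273*t^5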